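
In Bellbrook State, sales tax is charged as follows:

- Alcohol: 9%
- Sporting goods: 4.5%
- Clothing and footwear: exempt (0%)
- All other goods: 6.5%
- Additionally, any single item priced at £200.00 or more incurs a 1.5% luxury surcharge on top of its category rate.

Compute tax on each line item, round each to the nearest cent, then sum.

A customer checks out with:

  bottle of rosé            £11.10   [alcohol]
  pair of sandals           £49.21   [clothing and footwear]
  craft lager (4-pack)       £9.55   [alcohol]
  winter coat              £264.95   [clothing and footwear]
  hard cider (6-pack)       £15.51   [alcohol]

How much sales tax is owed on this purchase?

Bottle of rosé £11.10: alcohol → 9% → £1.00
Pair of sandals £49.21: clothing and footwear → 0% → £0.00
Craft lager (4-pack) £9.55: alcohol → 9% → £0.86
Winter coat £264.95: clothing and footwear → 0% + 1.5% surcharge = 1.5% → £3.97
Hard cider (6-pack) £15.51: alcohol → 9% → £1.40
Total tax = £1.00 + £0.86 + £3.97 + £1.40 = £7.23

£7.23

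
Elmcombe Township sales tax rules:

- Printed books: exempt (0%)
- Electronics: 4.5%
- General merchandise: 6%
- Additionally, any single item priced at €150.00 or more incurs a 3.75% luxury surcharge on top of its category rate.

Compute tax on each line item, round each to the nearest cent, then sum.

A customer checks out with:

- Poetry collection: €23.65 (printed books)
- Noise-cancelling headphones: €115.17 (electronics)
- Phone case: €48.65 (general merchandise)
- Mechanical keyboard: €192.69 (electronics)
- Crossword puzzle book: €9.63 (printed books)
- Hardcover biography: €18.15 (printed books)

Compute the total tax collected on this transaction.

€24.00

Poetry collection €23.65: printed books → 0% → €0.00
Noise-cancelling headphones €115.17: electronics → 4.5% → €5.18
Phone case €48.65: general merchandise → 6% → €2.92
Mechanical keyboard €192.69: electronics → 4.5% + 3.75% surcharge = 8.25% → €15.90
Crossword puzzle book €9.63: printed books → 0% → €0.00
Hardcover biography €18.15: printed books → 0% → €0.00
Total tax = €5.18 + €2.92 + €15.90 = €24.00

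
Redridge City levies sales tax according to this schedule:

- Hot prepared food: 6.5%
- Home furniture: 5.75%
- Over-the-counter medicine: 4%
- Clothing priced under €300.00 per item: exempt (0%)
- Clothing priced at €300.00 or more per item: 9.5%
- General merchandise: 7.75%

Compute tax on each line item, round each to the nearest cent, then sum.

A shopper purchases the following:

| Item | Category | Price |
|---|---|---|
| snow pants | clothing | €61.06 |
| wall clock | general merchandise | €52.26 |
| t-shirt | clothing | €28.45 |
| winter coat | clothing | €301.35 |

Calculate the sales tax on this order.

€32.68

Snow pants €61.06: clothing, under €300.00 → 0% → €0.00
Wall clock €52.26: general merchandise → 7.75% → €4.05
T-shirt €28.45: clothing, under €300.00 → 0% → €0.00
Winter coat €301.35: clothing, €300.00 or more → 9.5% → €28.63
Total tax = €4.05 + €28.63 = €32.68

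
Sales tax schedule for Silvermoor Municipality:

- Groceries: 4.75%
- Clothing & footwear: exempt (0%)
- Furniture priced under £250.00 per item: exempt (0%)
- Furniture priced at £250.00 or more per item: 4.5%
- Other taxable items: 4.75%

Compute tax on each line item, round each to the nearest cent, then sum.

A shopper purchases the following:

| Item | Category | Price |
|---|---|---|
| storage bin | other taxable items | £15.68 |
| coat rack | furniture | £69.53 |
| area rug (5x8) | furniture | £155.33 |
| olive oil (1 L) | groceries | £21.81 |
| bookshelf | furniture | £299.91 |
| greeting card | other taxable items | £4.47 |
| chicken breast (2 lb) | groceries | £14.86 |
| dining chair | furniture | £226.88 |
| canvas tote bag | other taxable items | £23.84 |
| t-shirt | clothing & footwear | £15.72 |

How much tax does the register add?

Storage bin £15.68: other taxable items → 4.75% → £0.74
Coat rack £69.53: furniture, under £250.00 → 0% → £0.00
Area rug (5x8) £155.33: furniture, under £250.00 → 0% → £0.00
Olive oil (1 L) £21.81: groceries → 4.75% → £1.04
Bookshelf £299.91: furniture, £250.00 or more → 4.5% → £13.50
Greeting card £4.47: other taxable items → 4.75% → £0.21
Chicken breast (2 lb) £14.86: groceries → 4.75% → £0.71
Dining chair £226.88: furniture, under £250.00 → 0% → £0.00
Canvas tote bag £23.84: other taxable items → 4.75% → £1.13
T-shirt £15.72: clothing & footwear → 0% → £0.00
Total tax = £0.74 + £1.04 + £13.50 + £0.21 + £0.71 + £1.13 = £17.33

£17.33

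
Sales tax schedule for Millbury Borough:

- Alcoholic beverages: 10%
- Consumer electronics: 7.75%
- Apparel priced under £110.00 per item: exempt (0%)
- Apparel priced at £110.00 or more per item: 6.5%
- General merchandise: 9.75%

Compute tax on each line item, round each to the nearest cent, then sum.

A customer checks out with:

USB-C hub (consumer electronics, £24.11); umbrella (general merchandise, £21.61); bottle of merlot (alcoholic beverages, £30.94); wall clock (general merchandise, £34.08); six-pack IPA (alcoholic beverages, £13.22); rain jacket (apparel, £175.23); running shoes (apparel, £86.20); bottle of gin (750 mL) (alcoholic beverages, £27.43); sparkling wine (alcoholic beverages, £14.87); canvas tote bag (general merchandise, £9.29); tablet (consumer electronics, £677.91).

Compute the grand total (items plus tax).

£1195.67

USB-C hub £24.11: consumer electronics → 7.75% → £1.87
Umbrella £21.61: general merchandise → 9.75% → £2.11
Bottle of merlot £30.94: alcoholic beverages → 10% → £3.09
Wall clock £34.08: general merchandise → 9.75% → £3.32
Six-pack IPA £13.22: alcoholic beverages → 10% → £1.32
Rain jacket £175.23: apparel, £110.00 or more → 6.5% → £11.39
Running shoes £86.20: apparel, under £110.00 → 0% → £0.00
Bottle of gin (750 mL) £27.43: alcoholic beverages → 10% → £2.74
Sparkling wine £14.87: alcoholic beverages → 10% → £1.49
Canvas tote bag £9.29: general merchandise → 9.75% → £0.91
Tablet £677.91: consumer electronics → 7.75% → £52.54
Subtotal = £1114.89; tax = £80.78; total due = £1195.67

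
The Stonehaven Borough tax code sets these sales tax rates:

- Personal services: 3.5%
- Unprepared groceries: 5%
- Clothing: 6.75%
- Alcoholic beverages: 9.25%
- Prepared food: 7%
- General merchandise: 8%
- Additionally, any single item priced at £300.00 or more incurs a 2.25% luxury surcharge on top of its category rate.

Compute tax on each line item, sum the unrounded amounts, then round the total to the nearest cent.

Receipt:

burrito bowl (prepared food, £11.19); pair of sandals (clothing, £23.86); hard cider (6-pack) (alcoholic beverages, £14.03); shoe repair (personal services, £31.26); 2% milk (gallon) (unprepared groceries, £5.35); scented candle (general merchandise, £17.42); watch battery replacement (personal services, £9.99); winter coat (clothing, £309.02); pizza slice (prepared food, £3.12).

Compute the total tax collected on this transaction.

Burrito bowl £11.19: prepared food → 7% → £0.7833
Pair of sandals £23.86: clothing → 6.75% → £1.61055
Hard cider (6-pack) £14.03: alcoholic beverages → 9.25% → £1.297775
Shoe repair £31.26: personal services → 3.5% → £1.0941
2% milk (gallon) £5.35: unprepared groceries → 5% → £0.2675
Scented candle £17.42: general merchandise → 8% → £1.3936
Watch battery replacement £9.99: personal services → 3.5% → £0.34965
Winter coat £309.02: clothing → 6.75% + 2.25% surcharge = 9% → £27.8118
Pizza slice £3.12: prepared food → 7% → £0.2184
Unrounded tax sum = £34.826675 → £34.83

£34.83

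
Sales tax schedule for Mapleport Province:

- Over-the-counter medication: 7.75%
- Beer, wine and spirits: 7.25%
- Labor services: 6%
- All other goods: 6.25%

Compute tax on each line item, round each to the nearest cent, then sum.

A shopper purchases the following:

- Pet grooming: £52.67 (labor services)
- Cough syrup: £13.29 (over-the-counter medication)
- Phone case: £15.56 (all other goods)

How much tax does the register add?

£5.16

Pet grooming £52.67: labor services → 6% → £3.16
Cough syrup £13.29: over-the-counter medication → 7.75% → £1.03
Phone case £15.56: all other goods → 6.25% → £0.97
Total tax = £3.16 + £1.03 + £0.97 = £5.16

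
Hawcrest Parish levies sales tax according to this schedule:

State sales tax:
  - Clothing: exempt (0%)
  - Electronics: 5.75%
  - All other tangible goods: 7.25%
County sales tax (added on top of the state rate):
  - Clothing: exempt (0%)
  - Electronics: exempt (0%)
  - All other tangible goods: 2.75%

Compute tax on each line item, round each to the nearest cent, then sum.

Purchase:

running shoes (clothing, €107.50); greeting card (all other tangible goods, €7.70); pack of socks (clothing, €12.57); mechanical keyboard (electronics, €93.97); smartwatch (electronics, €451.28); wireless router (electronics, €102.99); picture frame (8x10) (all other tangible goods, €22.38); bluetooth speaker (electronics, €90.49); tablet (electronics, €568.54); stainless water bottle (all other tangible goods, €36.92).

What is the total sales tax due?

Running shoes €107.50: clothing → 0% + 0% county = 0% → €0.00
Greeting card €7.70: all other tangible goods → 7.25% + 2.75% county = 10% → €0.77
Pack of socks €12.57: clothing → 0% + 0% county = 0% → €0.00
Mechanical keyboard €93.97: electronics → 5.75% + 0% county = 5.75% → €5.40
Smartwatch €451.28: electronics → 5.75% + 0% county = 5.75% → €25.95
Wireless router €102.99: electronics → 5.75% + 0% county = 5.75% → €5.92
Picture frame (8x10) €22.38: all other tangible goods → 7.25% + 2.75% county = 10% → €2.24
Bluetooth speaker €90.49: electronics → 5.75% + 0% county = 5.75% → €5.20
Tablet €568.54: electronics → 5.75% + 0% county = 5.75% → €32.69
Stainless water bottle €36.92: all other tangible goods → 7.25% + 2.75% county = 10% → €3.69
Total tax = €0.77 + €5.40 + €25.95 + €5.92 + €2.24 + €5.20 + €32.69 + €3.69 = €81.86

€81.86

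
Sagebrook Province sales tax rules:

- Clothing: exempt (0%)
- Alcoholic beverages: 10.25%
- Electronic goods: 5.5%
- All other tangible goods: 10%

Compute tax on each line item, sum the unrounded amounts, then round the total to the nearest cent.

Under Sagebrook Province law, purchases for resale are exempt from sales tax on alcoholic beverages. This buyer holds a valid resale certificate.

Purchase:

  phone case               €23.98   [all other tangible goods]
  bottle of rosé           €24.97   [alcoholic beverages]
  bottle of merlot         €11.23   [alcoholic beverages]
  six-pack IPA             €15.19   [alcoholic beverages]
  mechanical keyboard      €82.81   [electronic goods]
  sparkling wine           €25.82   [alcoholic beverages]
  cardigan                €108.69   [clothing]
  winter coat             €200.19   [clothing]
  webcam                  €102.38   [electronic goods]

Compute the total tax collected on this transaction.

€12.58

Phone case €23.98: all other tangible goods → 10% → €2.398
Bottle of rosé €24.97: alcoholic beverages, buyer-exempt → 0% → €0.00
Bottle of merlot €11.23: alcoholic beverages, buyer-exempt → 0% → €0.00
Six-pack IPA €15.19: alcoholic beverages, buyer-exempt → 0% → €0.00
Mechanical keyboard €82.81: electronic goods → 5.5% → €4.55455
Sparkling wine €25.82: alcoholic beverages, buyer-exempt → 0% → €0.00
Cardigan €108.69: clothing → 0% → €0.00
Winter coat €200.19: clothing → 0% → €0.00
Webcam €102.38: electronic goods → 5.5% → €5.6309
Unrounded tax sum = €12.58345 → €12.58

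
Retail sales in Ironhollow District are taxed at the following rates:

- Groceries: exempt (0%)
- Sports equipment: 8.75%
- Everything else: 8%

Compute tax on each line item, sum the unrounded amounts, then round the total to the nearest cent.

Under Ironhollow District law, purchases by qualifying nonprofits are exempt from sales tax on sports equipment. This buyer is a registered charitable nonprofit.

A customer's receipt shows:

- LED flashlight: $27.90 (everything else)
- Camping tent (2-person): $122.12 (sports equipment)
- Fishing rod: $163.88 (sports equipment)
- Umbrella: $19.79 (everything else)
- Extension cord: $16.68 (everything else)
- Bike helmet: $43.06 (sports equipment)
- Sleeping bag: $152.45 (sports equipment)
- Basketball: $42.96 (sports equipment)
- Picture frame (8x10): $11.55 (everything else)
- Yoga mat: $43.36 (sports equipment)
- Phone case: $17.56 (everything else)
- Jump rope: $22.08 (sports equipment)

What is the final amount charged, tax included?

LED flashlight $27.90: everything else → 8% → $2.232
Camping tent (2-person) $122.12: sports equipment, buyer-exempt → 0% → $0.00
Fishing rod $163.88: sports equipment, buyer-exempt → 0% → $0.00
Umbrella $19.79: everything else → 8% → $1.5832
Extension cord $16.68: everything else → 8% → $1.3344
Bike helmet $43.06: sports equipment, buyer-exempt → 0% → $0.00
Sleeping bag $152.45: sports equipment, buyer-exempt → 0% → $0.00
Basketball $42.96: sports equipment, buyer-exempt → 0% → $0.00
Picture frame (8x10) $11.55: everything else → 8% → $0.924
Yoga mat $43.36: sports equipment, buyer-exempt → 0% → $0.00
Phone case $17.56: everything else → 8% → $1.4048
Jump rope $22.08: sports equipment, buyer-exempt → 0% → $0.00
Subtotal = $683.39; unrounded tax = $7.4784 → $7.48; total due = $690.87

$690.87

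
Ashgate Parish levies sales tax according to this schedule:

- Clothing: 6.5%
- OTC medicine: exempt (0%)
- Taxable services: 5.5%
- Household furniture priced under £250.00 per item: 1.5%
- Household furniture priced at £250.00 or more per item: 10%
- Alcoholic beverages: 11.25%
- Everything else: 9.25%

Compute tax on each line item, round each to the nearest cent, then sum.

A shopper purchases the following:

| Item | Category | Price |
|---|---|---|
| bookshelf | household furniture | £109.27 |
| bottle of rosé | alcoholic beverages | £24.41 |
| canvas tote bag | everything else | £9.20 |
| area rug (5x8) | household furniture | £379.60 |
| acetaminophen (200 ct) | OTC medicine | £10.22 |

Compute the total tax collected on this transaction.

£43.20

Bookshelf £109.27: household furniture, under £250.00 → 1.5% → £1.64
Bottle of rosé £24.41: alcoholic beverages → 11.25% → £2.75
Canvas tote bag £9.20: everything else → 9.25% → £0.85
Area rug (5x8) £379.60: household furniture, £250.00 or more → 10% → £37.96
Acetaminophen (200 ct) £10.22: OTC medicine → 0% → £0.00
Total tax = £1.64 + £2.75 + £0.85 + £37.96 = £43.20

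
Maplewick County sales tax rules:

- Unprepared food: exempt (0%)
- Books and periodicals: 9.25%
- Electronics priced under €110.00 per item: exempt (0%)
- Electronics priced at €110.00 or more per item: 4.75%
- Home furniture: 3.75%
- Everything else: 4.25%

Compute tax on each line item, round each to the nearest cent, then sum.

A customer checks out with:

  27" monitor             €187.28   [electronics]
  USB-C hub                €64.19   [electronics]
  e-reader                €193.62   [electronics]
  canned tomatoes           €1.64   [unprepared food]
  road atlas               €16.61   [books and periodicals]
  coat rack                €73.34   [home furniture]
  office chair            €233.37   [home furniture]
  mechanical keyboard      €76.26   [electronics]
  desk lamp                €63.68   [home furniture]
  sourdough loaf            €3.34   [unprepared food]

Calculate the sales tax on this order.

27" monitor €187.28: electronics, €110.00 or more → 4.75% → €8.90
USB-C hub €64.19: electronics, under €110.00 → 0% → €0.00
E-reader €193.62: electronics, €110.00 or more → 4.75% → €9.20
Canned tomatoes €1.64: unprepared food → 0% → €0.00
Road atlas €16.61: books and periodicals → 9.25% → €1.54
Coat rack €73.34: home furniture → 3.75% → €2.75
Office chair €233.37: home furniture → 3.75% → €8.75
Mechanical keyboard €76.26: electronics, under €110.00 → 0% → €0.00
Desk lamp €63.68: home furniture → 3.75% → €2.39
Sourdough loaf €3.34: unprepared food → 0% → €0.00
Total tax = €8.90 + €9.20 + €1.54 + €2.75 + €8.75 + €2.39 = €33.53

€33.53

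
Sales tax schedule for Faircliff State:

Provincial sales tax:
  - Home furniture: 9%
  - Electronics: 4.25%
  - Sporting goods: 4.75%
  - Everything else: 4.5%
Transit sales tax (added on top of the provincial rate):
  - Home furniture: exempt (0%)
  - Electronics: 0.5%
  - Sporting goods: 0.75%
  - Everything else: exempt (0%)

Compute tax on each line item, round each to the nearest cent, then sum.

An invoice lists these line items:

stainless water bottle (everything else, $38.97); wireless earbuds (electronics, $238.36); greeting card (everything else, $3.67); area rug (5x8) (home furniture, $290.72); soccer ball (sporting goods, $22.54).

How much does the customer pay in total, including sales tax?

Stainless water bottle $38.97: everything else → 4.5% + 0% transit = 4.5% → $1.75
Wireless earbuds $238.36: electronics → 4.25% + 0.5% transit = 4.75% → $11.32
Greeting card $3.67: everything else → 4.5% + 0% transit = 4.5% → $0.17
Area rug (5x8) $290.72: home furniture → 9% + 0% transit = 9% → $26.16
Soccer ball $22.54: sporting goods → 4.75% + 0.75% transit = 5.5% → $1.24
Subtotal = $594.26; tax = $40.64; total due = $634.90

$634.90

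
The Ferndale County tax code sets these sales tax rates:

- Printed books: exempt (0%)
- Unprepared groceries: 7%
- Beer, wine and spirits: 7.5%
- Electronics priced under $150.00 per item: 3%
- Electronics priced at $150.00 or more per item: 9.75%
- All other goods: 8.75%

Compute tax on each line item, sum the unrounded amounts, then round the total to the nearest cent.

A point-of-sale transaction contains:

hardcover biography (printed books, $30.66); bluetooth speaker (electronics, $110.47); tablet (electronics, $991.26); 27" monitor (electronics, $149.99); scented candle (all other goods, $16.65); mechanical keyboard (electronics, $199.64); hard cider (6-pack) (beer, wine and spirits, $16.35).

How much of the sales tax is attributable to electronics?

$123.93

Bluetooth speaker $110.47: electronics, under $150.00 → 3% → $3.3141
Tablet $991.26: electronics, $150.00 or more → 9.75% → $96.64785
27" monitor $149.99: electronics, under $150.00 → 3% → $4.4997
Mechanical keyboard $199.64: electronics, $150.00 or more → 9.75% → $19.4649
Tax on electronics: unrounded sum = $123.92655 → $123.93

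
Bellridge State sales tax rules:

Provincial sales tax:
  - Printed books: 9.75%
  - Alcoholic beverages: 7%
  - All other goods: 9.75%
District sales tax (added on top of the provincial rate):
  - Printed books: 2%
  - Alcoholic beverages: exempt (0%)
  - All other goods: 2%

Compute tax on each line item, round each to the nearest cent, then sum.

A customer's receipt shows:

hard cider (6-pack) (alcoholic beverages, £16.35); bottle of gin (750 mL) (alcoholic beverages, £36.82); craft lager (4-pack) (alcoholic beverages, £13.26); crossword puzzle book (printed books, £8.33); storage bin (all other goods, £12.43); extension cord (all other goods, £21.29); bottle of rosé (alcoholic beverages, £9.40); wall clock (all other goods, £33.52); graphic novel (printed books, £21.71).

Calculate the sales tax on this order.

Hard cider (6-pack) £16.35: alcoholic beverages → 7% + 0% district = 7% → £1.14
Bottle of gin (750 mL) £36.82: alcoholic beverages → 7% + 0% district = 7% → £2.58
Craft lager (4-pack) £13.26: alcoholic beverages → 7% + 0% district = 7% → £0.93
Crossword puzzle book £8.33: printed books → 9.75% + 2% district = 11.75% → £0.98
Storage bin £12.43: all other goods → 9.75% + 2% district = 11.75% → £1.46
Extension cord £21.29: all other goods → 9.75% + 2% district = 11.75% → £2.50
Bottle of rosé £9.40: alcoholic beverages → 7% + 0% district = 7% → £0.66
Wall clock £33.52: all other goods → 9.75% + 2% district = 11.75% → £3.94
Graphic novel £21.71: printed books → 9.75% + 2% district = 11.75% → £2.55
Total tax = £1.14 + £2.58 + £0.93 + £0.98 + £1.46 + £2.50 + £0.66 + £3.94 + £2.55 = £16.74

£16.74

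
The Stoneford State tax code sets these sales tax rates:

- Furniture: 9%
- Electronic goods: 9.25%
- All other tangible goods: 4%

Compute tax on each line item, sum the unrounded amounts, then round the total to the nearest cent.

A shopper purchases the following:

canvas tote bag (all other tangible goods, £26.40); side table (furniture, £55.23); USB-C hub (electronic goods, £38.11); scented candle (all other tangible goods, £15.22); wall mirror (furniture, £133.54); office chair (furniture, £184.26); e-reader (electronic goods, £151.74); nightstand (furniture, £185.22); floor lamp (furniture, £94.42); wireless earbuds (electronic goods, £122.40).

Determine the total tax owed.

Canvas tote bag £26.40: all other tangible goods → 4% → £1.056
Side table £55.23: furniture → 9% → £4.9707
USB-C hub £38.11: electronic goods → 9.25% → £3.525175
Scented candle £15.22: all other tangible goods → 4% → £0.6088
Wall mirror £133.54: furniture → 9% → £12.0186
Office chair £184.26: furniture → 9% → £16.5834
E-reader £151.74: electronic goods → 9.25% → £14.03595
Nightstand £185.22: furniture → 9% → £16.6698
Floor lamp £94.42: furniture → 9% → £8.4978
Wireless earbuds £122.40: electronic goods → 9.25% → £11.322
Unrounded tax sum = £89.288225 → £89.29

£89.29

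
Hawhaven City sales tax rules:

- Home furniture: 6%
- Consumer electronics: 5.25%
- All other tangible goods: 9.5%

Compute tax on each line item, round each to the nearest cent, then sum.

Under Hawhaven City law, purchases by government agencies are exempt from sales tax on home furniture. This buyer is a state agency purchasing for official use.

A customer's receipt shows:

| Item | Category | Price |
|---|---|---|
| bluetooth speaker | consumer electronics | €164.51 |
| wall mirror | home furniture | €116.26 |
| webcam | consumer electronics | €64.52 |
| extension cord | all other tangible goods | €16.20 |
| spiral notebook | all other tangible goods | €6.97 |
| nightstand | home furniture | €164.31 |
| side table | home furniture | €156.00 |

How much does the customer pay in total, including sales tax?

Bluetooth speaker €164.51: consumer electronics → 5.25% → €8.64
Wall mirror €116.26: home furniture, buyer-exempt → 0% → €0.00
Webcam €64.52: consumer electronics → 5.25% → €3.39
Extension cord €16.20: all other tangible goods → 9.5% → €1.54
Spiral notebook €6.97: all other tangible goods → 9.5% → €0.66
Nightstand €164.31: home furniture, buyer-exempt → 0% → €0.00
Side table €156.00: home furniture, buyer-exempt → 0% → €0.00
Subtotal = €688.77; tax = €14.23; total due = €703.00

€703.00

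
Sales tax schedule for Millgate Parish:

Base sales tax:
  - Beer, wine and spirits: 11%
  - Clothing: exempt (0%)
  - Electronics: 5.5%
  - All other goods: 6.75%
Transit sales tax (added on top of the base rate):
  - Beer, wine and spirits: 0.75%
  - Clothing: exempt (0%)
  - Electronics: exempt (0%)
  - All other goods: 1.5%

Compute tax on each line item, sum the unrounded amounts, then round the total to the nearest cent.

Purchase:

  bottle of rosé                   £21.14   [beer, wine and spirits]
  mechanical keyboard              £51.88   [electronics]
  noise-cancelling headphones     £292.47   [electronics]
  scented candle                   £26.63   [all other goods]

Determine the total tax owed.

Bottle of rosé £21.14: beer, wine and spirits → 11% + 0.75% transit = 11.75% → £2.48395
Mechanical keyboard £51.88: electronics → 5.5% + 0% transit = 5.5% → £2.8534
Noise-cancelling headphones £292.47: electronics → 5.5% + 0% transit = 5.5% → £16.08585
Scented candle £26.63: all other goods → 6.75% + 1.5% transit = 8.25% → £2.196975
Unrounded tax sum = £23.620175 → £23.62

£23.62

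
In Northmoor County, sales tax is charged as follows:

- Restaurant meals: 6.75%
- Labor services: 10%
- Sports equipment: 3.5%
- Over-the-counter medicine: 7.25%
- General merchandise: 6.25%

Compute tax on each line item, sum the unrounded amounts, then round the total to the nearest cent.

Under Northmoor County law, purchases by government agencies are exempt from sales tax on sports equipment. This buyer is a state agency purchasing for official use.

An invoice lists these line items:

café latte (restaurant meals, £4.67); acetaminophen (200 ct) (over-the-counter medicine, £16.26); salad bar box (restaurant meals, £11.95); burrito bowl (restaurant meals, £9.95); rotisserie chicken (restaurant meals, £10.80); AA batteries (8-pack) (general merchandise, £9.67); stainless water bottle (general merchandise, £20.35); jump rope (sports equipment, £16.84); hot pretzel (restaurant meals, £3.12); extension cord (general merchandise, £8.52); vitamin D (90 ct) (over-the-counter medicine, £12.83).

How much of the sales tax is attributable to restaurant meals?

£2.73

Café latte £4.67: restaurant meals → 6.75% → £0.315225
Salad bar box £11.95: restaurant meals → 6.75% → £0.806625
Burrito bowl £9.95: restaurant meals → 6.75% → £0.671625
Rotisserie chicken £10.80: restaurant meals → 6.75% → £0.729
Hot pretzel £3.12: restaurant meals → 6.75% → £0.2106
Tax on restaurant meals: unrounded sum = £2.733075 → £2.73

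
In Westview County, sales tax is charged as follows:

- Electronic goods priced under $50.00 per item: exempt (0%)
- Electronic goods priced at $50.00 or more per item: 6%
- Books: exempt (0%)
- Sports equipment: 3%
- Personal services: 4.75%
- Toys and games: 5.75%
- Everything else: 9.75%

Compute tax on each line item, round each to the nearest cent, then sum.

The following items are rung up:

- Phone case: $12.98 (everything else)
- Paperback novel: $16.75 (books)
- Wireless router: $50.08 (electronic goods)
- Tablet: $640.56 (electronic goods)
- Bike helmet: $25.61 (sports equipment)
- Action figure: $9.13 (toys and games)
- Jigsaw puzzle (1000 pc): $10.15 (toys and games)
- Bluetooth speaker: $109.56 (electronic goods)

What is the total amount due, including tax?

Phone case $12.98: everything else → 9.75% → $1.27
Paperback novel $16.75: books → 0% → $0.00
Wireless router $50.08: electronic goods, $50.00 or more → 6% → $3.00
Tablet $640.56: electronic goods, $50.00 or more → 6% → $38.43
Bike helmet $25.61: sports equipment → 3% → $0.77
Action figure $9.13: toys and games → 5.75% → $0.52
Jigsaw puzzle (1000 pc) $10.15: toys and games → 5.75% → $0.58
Bluetooth speaker $109.56: electronic goods, $50.00 or more → 6% → $6.57
Subtotal = $874.82; tax = $51.14; total due = $925.96

$925.96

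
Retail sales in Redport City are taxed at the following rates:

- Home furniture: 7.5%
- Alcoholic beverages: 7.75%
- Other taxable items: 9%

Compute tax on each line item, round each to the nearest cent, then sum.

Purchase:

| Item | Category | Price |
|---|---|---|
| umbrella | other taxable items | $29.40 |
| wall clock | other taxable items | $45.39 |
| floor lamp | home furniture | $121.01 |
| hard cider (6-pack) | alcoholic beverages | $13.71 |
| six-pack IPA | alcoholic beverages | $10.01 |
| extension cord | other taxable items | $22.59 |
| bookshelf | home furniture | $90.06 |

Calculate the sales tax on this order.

$26.44

Umbrella $29.40: other taxable items → 9% → $2.65
Wall clock $45.39: other taxable items → 9% → $4.09
Floor lamp $121.01: home furniture → 7.5% → $9.08
Hard cider (6-pack) $13.71: alcoholic beverages → 7.75% → $1.06
Six-pack IPA $10.01: alcoholic beverages → 7.75% → $0.78
Extension cord $22.59: other taxable items → 9% → $2.03
Bookshelf $90.06: home furniture → 7.5% → $6.75
Total tax = $2.65 + $4.09 + $9.08 + $1.06 + $0.78 + $2.03 + $6.75 = $26.44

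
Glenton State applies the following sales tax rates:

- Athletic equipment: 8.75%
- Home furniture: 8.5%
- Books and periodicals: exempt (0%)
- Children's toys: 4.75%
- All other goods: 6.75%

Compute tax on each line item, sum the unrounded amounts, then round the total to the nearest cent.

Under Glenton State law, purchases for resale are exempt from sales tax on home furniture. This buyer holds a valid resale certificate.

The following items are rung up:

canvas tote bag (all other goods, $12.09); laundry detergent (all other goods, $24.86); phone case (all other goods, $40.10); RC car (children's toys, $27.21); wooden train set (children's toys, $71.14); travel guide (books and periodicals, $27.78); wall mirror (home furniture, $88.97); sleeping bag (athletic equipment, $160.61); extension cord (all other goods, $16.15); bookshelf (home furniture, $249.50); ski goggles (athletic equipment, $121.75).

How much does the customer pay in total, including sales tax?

$875.83

Canvas tote bag $12.09: all other goods → 6.75% → $0.816075
Laundry detergent $24.86: all other goods → 6.75% → $1.67805
Phone case $40.10: all other goods → 6.75% → $2.70675
RC car $27.21: children's toys → 4.75% → $1.292475
Wooden train set $71.14: children's toys → 4.75% → $3.37915
Travel guide $27.78: books and periodicals → 0% → $0.00
Wall mirror $88.97: home furniture, buyer-exempt → 0% → $0.00
Sleeping bag $160.61: athletic equipment → 8.75% → $14.053375
Extension cord $16.15: all other goods → 6.75% → $1.090125
Bookshelf $249.50: home furniture, buyer-exempt → 0% → $0.00
Ski goggles $121.75: athletic equipment → 8.75% → $10.653125
Subtotal = $840.16; unrounded tax = $35.669125 → $35.67; total due = $875.83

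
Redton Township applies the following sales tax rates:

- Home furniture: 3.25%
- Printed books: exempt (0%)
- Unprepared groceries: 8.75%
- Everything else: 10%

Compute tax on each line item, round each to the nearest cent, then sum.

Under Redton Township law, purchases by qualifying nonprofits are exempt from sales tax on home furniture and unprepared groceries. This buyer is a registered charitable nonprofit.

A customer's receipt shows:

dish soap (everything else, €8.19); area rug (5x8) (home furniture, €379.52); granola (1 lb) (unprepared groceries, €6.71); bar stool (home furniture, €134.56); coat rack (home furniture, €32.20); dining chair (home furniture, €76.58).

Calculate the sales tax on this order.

Dish soap €8.19: everything else → 10% → €0.82
Area rug (5x8) €379.52: home furniture, buyer-exempt → 0% → €0.00
Granola (1 lb) €6.71: unprepared groceries, buyer-exempt → 0% → €0.00
Bar stool €134.56: home furniture, buyer-exempt → 0% → €0.00
Coat rack €32.20: home furniture, buyer-exempt → 0% → €0.00
Dining chair €76.58: home furniture, buyer-exempt → 0% → €0.00
Total tax = €0.82

€0.82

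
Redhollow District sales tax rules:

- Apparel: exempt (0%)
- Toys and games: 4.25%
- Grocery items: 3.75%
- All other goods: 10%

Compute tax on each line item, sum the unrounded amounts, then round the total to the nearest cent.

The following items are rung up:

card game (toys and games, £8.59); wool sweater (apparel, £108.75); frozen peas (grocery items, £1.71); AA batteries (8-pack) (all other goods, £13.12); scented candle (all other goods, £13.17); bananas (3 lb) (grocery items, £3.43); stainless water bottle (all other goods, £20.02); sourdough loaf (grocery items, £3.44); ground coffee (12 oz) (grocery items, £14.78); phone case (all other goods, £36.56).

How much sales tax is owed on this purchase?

Card game £8.59: toys and games → 4.25% → £0.365075
Wool sweater £108.75: apparel → 0% → £0.00
Frozen peas £1.71: grocery items → 3.75% → £0.064125
AA batteries (8-pack) £13.12: all other goods → 10% → £1.312
Scented candle £13.17: all other goods → 10% → £1.317
Bananas (3 lb) £3.43: grocery items → 3.75% → £0.128625
Stainless water bottle £20.02: all other goods → 10% → £2.002
Sourdough loaf £3.44: grocery items → 3.75% → £0.129
Ground coffee (12 oz) £14.78: grocery items → 3.75% → £0.55425
Phone case £36.56: all other goods → 10% → £3.656
Unrounded tax sum = £9.528075 → £9.53

£9.53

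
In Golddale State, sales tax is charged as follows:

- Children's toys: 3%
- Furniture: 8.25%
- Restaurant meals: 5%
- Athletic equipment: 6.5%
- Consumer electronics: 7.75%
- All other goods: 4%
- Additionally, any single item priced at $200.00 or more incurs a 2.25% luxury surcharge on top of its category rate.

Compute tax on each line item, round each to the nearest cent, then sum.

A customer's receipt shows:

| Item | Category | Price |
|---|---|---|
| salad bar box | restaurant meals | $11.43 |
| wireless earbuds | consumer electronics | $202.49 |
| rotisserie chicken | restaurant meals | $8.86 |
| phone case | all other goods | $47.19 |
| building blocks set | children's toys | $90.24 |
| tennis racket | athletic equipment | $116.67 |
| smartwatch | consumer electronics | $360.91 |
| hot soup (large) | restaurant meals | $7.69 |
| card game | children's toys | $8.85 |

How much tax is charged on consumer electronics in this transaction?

Wireless earbuds $202.49: consumer electronics → 7.75% + 2.25% surcharge = 10% → $20.25
Smartwatch $360.91: consumer electronics → 7.75% + 2.25% surcharge = 10% → $36.09
Tax on consumer electronics = $20.25 + $36.09 = $56.34

$56.34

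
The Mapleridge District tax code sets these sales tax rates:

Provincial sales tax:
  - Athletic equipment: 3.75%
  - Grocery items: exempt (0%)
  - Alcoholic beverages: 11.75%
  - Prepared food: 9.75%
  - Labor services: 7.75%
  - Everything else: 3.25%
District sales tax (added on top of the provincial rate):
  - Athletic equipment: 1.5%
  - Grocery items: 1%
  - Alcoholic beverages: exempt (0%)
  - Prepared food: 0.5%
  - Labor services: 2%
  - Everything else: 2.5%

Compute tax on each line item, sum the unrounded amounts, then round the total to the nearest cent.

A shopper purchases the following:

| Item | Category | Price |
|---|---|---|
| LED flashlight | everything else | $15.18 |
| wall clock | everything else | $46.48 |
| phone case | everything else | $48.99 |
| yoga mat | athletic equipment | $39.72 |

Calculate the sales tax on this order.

$8.45

LED flashlight $15.18: everything else → 3.25% + 2.5% district = 5.75% → $0.87285
Wall clock $46.48: everything else → 3.25% + 2.5% district = 5.75% → $2.6726
Phone case $48.99: everything else → 3.25% + 2.5% district = 5.75% → $2.816925
Yoga mat $39.72: athletic equipment → 3.75% + 1.5% district = 5.25% → $2.0853
Unrounded tax sum = $8.447675 → $8.45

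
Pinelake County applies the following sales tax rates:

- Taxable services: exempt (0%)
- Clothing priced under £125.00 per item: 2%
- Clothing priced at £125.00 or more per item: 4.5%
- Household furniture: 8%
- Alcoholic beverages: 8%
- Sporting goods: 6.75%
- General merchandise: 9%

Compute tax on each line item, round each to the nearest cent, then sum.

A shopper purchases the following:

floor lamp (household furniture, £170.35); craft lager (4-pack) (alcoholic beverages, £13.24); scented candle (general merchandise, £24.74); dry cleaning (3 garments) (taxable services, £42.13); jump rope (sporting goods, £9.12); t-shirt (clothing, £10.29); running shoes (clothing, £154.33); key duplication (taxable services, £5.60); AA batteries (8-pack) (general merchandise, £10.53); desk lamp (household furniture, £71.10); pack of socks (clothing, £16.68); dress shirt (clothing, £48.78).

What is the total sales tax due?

£32.64

Floor lamp £170.35: household furniture → 8% → £13.63
Craft lager (4-pack) £13.24: alcoholic beverages → 8% → £1.06
Scented candle £24.74: general merchandise → 9% → £2.23
Dry cleaning (3 garments) £42.13: taxable services → 0% → £0.00
Jump rope £9.12: sporting goods → 6.75% → £0.62
T-shirt £10.29: clothing, under £125.00 → 2% → £0.21
Running shoes £154.33: clothing, £125.00 or more → 4.5% → £6.94
Key duplication £5.60: taxable services → 0% → £0.00
AA batteries (8-pack) £10.53: general merchandise → 9% → £0.95
Desk lamp £71.10: household furniture → 8% → £5.69
Pack of socks £16.68: clothing, under £125.00 → 2% → £0.33
Dress shirt £48.78: clothing, under £125.00 → 2% → £0.98
Total tax = £13.63 + £1.06 + £2.23 + £0.62 + £0.21 + £6.94 + £0.95 + £5.69 + £0.33 + £0.98 = £32.64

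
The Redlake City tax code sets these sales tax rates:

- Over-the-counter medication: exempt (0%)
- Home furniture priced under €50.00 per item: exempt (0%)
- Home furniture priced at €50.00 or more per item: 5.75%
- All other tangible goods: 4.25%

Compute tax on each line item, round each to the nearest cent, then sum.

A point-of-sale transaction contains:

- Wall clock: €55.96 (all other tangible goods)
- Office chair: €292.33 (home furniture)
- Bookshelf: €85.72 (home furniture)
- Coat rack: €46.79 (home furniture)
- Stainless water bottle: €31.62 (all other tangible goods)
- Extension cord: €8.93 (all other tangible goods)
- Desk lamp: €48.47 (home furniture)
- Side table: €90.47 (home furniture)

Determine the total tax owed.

€31.04

Wall clock €55.96: all other tangible goods → 4.25% → €2.38
Office chair €292.33: home furniture, €50.00 or more → 5.75% → €16.81
Bookshelf €85.72: home furniture, €50.00 or more → 5.75% → €4.93
Coat rack €46.79: home furniture, under €50.00 → 0% → €0.00
Stainless water bottle €31.62: all other tangible goods → 4.25% → €1.34
Extension cord €8.93: all other tangible goods → 4.25% → €0.38
Desk lamp €48.47: home furniture, under €50.00 → 0% → €0.00
Side table €90.47: home furniture, €50.00 or more → 5.75% → €5.20
Total tax = €2.38 + €16.81 + €4.93 + €1.34 + €0.38 + €5.20 = €31.04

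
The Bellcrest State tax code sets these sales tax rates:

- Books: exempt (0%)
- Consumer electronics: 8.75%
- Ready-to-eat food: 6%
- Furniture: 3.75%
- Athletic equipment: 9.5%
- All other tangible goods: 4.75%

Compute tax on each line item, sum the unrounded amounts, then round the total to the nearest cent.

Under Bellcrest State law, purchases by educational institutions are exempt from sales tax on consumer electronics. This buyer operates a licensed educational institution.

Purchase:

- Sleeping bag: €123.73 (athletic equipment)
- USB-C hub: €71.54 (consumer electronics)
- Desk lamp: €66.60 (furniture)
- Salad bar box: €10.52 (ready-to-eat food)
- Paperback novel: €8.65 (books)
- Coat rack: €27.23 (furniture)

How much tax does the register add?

Sleeping bag €123.73: athletic equipment → 9.5% → €11.75435
USB-C hub €71.54: consumer electronics, buyer-exempt → 0% → €0.00
Desk lamp €66.60: furniture → 3.75% → €2.4975
Salad bar box €10.52: ready-to-eat food → 6% → €0.6312
Paperback novel €8.65: books → 0% → €0.00
Coat rack €27.23: furniture → 3.75% → €1.021125
Unrounded tax sum = €15.904175 → €15.90

€15.90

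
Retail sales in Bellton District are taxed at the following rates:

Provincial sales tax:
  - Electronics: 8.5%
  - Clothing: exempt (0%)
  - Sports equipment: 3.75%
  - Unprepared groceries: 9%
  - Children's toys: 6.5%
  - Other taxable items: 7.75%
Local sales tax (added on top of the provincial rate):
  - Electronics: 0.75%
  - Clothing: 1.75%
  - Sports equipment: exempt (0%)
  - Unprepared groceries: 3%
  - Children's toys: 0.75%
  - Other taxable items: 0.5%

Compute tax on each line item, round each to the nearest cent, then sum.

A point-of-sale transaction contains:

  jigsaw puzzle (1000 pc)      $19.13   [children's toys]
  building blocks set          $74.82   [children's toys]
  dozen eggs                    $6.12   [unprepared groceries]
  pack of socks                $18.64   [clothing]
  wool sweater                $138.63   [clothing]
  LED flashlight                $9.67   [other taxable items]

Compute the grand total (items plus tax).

$278.11

Jigsaw puzzle (1000 pc) $19.13: children's toys → 6.5% + 0.75% local = 7.25% → $1.39
Building blocks set $74.82: children's toys → 6.5% + 0.75% local = 7.25% → $5.42
Dozen eggs $6.12: unprepared groceries → 9% + 3% local = 12% → $0.73
Pack of socks $18.64: clothing → 0% + 1.75% local = 1.75% → $0.33
Wool sweater $138.63: clothing → 0% + 1.75% local = 1.75% → $2.43
LED flashlight $9.67: other taxable items → 7.75% + 0.5% local = 8.25% → $0.80
Subtotal = $267.01; tax = $11.10; total due = $278.11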